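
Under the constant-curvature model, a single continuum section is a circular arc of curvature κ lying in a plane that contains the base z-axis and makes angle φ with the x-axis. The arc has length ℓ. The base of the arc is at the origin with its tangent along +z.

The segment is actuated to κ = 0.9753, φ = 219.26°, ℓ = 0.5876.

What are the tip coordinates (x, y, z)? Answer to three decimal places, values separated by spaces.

-0.127 -0.104 0.556

θ = κ·ℓ = 0.9753 × 0.5876 = 0.57309 rad
ρ = (1 − cos θ)/κ = (1 − 0.84023)/0.9753 = 0.16381
z = sin θ / κ = 0.54223/0.9753 = 0.55596
x = ρ cos φ = 0.16381 × cos(219.26°) = -0.12684
y = ρ sin φ = 0.16381 × sin(219.26°) = -0.10367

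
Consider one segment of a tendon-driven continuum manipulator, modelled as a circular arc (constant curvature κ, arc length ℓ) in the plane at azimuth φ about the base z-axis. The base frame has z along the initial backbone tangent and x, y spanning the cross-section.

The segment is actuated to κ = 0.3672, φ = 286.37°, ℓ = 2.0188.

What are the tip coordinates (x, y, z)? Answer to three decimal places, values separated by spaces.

θ = κ·ℓ = 0.3672 × 2.0188 = 0.74130 rad
ρ = (1 − cos θ)/κ = (1 − 0.73759)/0.3672 = 0.71463
z = sin θ / κ = 0.67525/0.3672 = 1.83892
x = ρ cos φ = 0.71463 × cos(286.37°) = 0.20141
y = ρ sin φ = 0.71463 × sin(286.37°) = -0.68566

0.201 -0.686 1.839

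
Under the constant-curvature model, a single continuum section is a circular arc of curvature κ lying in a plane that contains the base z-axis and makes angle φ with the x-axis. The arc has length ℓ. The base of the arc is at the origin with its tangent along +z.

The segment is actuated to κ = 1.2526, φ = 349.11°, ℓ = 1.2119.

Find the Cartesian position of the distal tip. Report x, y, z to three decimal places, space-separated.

0.743 -0.143 0.797

θ = κ·ℓ = 1.2526 × 1.2119 = 1.51803 rad
ρ = (1 − cos θ)/κ = (1 − 0.05275)/1.2526 = 0.75623
z = sin θ / κ = 0.99861/1.2526 = 0.79723
x = ρ cos φ = 0.75623 × cos(349.11°) = 0.74261
y = ρ sin φ = 0.75623 × sin(349.11°) = -0.14287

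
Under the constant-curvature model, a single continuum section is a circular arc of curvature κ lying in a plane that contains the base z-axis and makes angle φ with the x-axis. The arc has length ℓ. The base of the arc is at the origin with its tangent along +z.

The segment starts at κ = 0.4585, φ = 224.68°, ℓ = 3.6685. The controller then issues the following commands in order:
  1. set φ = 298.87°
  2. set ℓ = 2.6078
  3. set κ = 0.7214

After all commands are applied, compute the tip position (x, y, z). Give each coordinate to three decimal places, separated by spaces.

0.874 -1.585 1.320

initial: κ=0.4585, φ=224.68°, ℓ=3.6685
cmd 1: set φ=298.87° → (κ,φ,ℓ)=(0.4585,298.87°,3.6685) → tip=(1.1699,-2.1219,2.1676)
cmd 2: set ℓ=2.6078 → (κ,φ,ℓ)=(0.4585,298.87°,2.6078) → tip=(0.6672,-1.2102,2.0294)
cmd 3: set κ=0.7214 → (κ,φ,ℓ)=(0.7214,298.87°,2.6078) → tip=(0.8738,-1.5848,1.3199)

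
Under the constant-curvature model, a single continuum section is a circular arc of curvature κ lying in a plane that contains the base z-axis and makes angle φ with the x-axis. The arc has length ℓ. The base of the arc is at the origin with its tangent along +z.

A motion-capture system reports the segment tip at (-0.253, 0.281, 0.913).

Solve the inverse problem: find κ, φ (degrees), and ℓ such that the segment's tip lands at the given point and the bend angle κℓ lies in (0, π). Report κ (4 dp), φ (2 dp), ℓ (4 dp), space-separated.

0.7744 132.00 1.0141

ρ = √(x²+y²) = √(-0.253² + 0.281²) = 0.37811
φ = atan2(y, x) mod 360° = atan2(0.281, -0.253) = 131.9985°
|p|² = ρ² + z² = 0.37811² + 0.913² = 0.97654
κ = 2ρ / |p|² = 2×0.37811 / 0.97654 = 0.77440
θ = 2·atan2(ρ, z) = 2·atan2(0.37811, 0.913) = 0.78528 rad
ℓ = θ/κ = 0.78528/0.77440 = 1.01406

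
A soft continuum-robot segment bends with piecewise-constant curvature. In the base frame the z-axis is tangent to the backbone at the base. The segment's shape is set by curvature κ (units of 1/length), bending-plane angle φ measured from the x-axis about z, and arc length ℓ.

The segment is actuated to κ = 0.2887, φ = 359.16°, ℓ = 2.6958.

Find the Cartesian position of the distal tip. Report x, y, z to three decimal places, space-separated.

θ = κ·ℓ = 0.2887 × 2.6958 = 0.77828 rad
ρ = (1 − cos θ)/κ = (1 − 0.71212)/0.2887 = 0.99715
z = sin θ / κ = 0.70205/0.2887 = 2.43178
x = ρ cos φ = 0.99715 × cos(359.16°) = 0.99704
y = ρ sin φ = 0.99715 × sin(359.16°) = -0.01462

0.997 -0.015 2.432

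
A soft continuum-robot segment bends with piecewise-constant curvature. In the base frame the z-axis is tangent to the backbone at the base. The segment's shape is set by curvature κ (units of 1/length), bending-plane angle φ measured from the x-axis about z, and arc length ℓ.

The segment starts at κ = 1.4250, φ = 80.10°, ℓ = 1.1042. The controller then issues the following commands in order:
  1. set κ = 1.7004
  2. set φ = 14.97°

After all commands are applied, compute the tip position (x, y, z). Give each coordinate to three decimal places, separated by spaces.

initial: κ=1.4250, φ=80.10°, ℓ=1.1042
cmd 1: set κ=1.7004 → (κ,φ,ℓ)=(1.7004,80.10°,1.1042) → tip=(0.1316,0.7543,0.5606)
cmd 2: set φ=14.97° → (κ,φ,ℓ)=(1.7004,14.97°,1.1042) → tip=(0.7397,0.1978,0.5606)

0.740 0.198 0.561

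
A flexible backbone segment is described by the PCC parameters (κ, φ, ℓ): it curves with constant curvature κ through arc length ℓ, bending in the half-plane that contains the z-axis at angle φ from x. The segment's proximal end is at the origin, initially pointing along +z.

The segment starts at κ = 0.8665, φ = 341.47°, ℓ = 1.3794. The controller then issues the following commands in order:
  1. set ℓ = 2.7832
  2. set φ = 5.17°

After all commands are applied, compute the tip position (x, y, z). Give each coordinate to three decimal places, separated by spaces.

initial: κ=0.8665, φ=341.47°, ℓ=1.3794
cmd 1: set ℓ=2.7832 → (κ,φ,ℓ)=(0.8665,341.47°,2.7832) → tip=(1.9097,-0.6401,0.7696)
cmd 2: set φ=5.17° → (κ,φ,ℓ)=(0.8665,5.17°,2.7832) → tip=(2.0059,0.1815,0.7696)

2.006 0.181 0.770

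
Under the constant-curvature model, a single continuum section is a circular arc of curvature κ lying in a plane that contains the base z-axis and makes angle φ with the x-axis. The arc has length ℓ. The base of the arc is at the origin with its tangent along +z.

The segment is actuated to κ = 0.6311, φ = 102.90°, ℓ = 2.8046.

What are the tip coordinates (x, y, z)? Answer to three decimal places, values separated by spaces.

θ = κ·ℓ = 0.6311 × 2.8046 = 1.76998 rad
ρ = (1 − cos θ)/κ = (1 − -0.19787)/0.6311 = 1.89807
z = sin θ / κ = 0.98023/0.6311 = 1.55321
x = ρ cos φ = 1.89807 × cos(102.90°) = -0.42374
y = ρ sin φ = 1.89807 × sin(102.90°) = 1.85017

-0.424 1.850 1.553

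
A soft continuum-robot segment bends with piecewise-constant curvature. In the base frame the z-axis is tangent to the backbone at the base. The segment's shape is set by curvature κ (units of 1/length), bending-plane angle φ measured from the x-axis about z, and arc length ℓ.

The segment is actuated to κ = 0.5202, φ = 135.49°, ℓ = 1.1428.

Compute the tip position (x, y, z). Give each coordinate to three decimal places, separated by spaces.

θ = κ·ℓ = 0.5202 × 1.1428 = 0.59448 rad
ρ = (1 − cos θ)/κ = (1 − 0.82844)/0.5202 = 0.32980
z = sin θ / κ = 0.56008/0.5202 = 1.07667
x = ρ cos φ = 0.32980 × cos(135.49°) = -0.23519
y = ρ sin φ = 0.32980 × sin(135.49°) = 0.23120

-0.235 0.231 1.077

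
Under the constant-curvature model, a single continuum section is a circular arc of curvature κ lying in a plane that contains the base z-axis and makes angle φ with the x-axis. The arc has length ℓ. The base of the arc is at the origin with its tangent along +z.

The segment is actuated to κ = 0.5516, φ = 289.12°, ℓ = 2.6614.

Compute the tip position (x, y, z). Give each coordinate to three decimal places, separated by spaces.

θ = κ·ℓ = 0.5516 × 2.6614 = 1.46803 rad
ρ = (1 − cos θ)/κ = (1 − 0.10259)/0.5516 = 1.62693
z = sin θ / κ = 0.99472/0.5516 = 1.80334
x = ρ cos φ = 1.62693 × cos(289.12°) = 0.53290
y = ρ sin φ = 1.62693 × sin(289.12°) = -1.53718

0.533 -1.537 1.803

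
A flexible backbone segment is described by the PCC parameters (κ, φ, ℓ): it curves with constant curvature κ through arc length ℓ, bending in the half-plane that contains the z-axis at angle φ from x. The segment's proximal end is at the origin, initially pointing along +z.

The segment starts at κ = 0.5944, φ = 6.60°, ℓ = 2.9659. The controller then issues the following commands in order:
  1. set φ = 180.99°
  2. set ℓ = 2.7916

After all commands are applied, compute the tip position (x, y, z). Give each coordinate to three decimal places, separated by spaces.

-1.831 -0.032 1.676

initial: κ=0.5944, φ=6.60°, ℓ=2.9659
cmd 1: set φ=180.99° → (κ,φ,ℓ)=(0.5944,180.99°,2.9659) → tip=(-2.0033,-0.0346,1.6514)
cmd 2: set ℓ=2.7916 → (κ,φ,ℓ)=(0.5944,180.99°,2.7916) → tip=(-1.8308,-0.0316,1.6758)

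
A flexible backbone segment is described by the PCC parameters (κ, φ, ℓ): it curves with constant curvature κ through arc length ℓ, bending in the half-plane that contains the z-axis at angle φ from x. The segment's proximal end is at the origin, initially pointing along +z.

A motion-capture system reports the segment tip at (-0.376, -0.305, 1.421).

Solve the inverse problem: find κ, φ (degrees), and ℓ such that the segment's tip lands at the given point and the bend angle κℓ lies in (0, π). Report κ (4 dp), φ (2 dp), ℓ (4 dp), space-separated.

0.4297 219.05 1.5285

ρ = √(x²+y²) = √(-0.376² + -0.305²) = 0.48415
φ = atan2(y, x) mod 360° = atan2(-0.305, -0.376) = 219.0479°
|p|² = ρ² + z² = 0.48415² + 1.421² = 2.25364
κ = 2ρ / |p|² = 2×0.48415 / 2.25364 = 0.42966
θ = 2·atan2(ρ, z) = 2·atan2(0.48415, 1.421) = 0.65675 rad
ℓ = θ/κ = 0.65675/0.42966 = 1.52854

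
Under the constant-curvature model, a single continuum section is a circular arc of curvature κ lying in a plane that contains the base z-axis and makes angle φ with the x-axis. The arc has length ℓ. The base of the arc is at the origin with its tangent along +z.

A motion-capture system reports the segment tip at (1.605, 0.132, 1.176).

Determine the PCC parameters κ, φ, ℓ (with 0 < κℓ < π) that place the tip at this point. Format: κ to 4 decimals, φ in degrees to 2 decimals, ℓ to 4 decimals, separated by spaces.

ρ = √(x²+y²) = √(1.605² + 0.132²) = 1.61042
φ = atan2(y, x) mod 360° = atan2(0.132, 1.605) = 4.7016°
|p|² = ρ² + z² = 1.61042² + 1.176² = 3.97642
κ = 2ρ / |p|² = 2×1.61042 / 3.97642 = 0.80998
θ = 2·atan2(ρ, z) = 2·atan2(1.61042, 1.176) = 1.88012 rad
ℓ = θ/κ = 1.88012/0.80998 = 2.32118

0.8100 4.70 2.3212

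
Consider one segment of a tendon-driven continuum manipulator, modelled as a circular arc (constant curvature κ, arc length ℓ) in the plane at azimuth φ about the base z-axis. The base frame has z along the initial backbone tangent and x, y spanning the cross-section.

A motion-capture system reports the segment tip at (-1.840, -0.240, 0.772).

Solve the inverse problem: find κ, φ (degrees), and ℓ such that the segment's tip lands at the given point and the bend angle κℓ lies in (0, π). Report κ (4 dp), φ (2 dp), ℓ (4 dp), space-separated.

ρ = √(x²+y²) = √(-1.840² + -0.240²) = 1.85559
φ = atan2(y, x) mod 360° = atan2(-0.240, -1.840) = 187.4314°
|p|² = ρ² + z² = 1.85559² + 0.772² = 4.03918
κ = 2ρ / |p|² = 2×1.85559 / 4.03918 = 0.91879
θ = 2·atan2(ρ, z) = 2·atan2(1.85559, 0.772) = 2.35308 rad
ℓ = θ/κ = 2.35308/0.91879 = 2.56105

0.9188 187.43 2.5611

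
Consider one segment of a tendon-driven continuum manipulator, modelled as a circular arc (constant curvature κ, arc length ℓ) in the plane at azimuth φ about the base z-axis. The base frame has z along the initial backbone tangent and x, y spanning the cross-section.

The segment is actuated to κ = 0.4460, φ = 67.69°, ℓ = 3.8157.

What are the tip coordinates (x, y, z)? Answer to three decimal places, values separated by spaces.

θ = κ·ℓ = 0.4460 × 3.8157 = 1.70180 rad
ρ = (1 − cos θ)/κ = (1 − -0.13063)/0.4460 = 2.53505
z = sin θ / κ = 0.99143/0.4460 = 2.22294
x = ρ cos φ = 2.53505 × cos(67.69°) = 0.96235
y = ρ sin φ = 2.53505 × sin(67.69°) = 2.34528

0.962 2.345 2.223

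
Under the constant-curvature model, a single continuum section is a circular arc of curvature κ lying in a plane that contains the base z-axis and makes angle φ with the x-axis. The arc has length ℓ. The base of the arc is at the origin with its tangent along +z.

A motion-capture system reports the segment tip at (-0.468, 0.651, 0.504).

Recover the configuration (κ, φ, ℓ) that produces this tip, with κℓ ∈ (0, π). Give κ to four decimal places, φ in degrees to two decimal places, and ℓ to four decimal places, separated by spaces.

ρ = √(x²+y²) = √(-0.468² + 0.651²) = 0.80176
φ = atan2(y, x) mod 360° = atan2(0.651, -0.468) = 125.7121°
|p|² = ρ² + z² = 0.80176² + 0.504² = 0.89684
κ = 2ρ / |p|² = 2×0.80176 / 0.89684 = 1.78797
θ = 2·atan2(ρ, z) = 2·atan2(0.80176, 0.504) = 2.01920 rad
ℓ = θ/κ = 2.01920/1.78797 = 1.12933

1.7880 125.71 1.1293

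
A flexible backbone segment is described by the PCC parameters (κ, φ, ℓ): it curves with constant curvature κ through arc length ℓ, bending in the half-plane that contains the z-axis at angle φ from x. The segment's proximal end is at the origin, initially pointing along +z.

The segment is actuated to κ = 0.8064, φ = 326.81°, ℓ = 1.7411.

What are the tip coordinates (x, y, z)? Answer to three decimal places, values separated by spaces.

θ = κ·ℓ = 0.8064 × 1.7411 = 1.40402 rad
ρ = (1 − cos θ)/κ = (1 − 0.16600)/0.8064 = 1.03422
z = sin θ / κ = 0.98613/0.8064 = 1.22287
x = ρ cos φ = 1.03422 × cos(326.81°) = 0.86550
y = ρ sin φ = 1.03422 × sin(326.81°) = -0.56615

0.866 -0.566 1.223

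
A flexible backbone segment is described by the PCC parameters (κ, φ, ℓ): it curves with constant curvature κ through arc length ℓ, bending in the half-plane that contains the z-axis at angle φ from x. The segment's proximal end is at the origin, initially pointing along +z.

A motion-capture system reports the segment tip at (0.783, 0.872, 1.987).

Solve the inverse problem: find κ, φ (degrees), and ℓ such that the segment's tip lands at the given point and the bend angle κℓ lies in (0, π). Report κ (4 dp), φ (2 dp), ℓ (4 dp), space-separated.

0.4404 48.08 2.4198

ρ = √(x²+y²) = √(0.783² + 0.872²) = 1.17195
φ = atan2(y, x) mod 360° = atan2(0.872, 0.783) = 48.0782°
|p|² = ρ² + z² = 1.17195² + 1.987² = 5.32164
κ = 2ρ / |p|² = 2×1.17195 / 5.32164 = 0.44045
θ = 2·atan2(ρ, z) = 2·atan2(1.17195, 1.987) = 1.06579 rad
ℓ = θ/κ = 1.06579/0.44045 = 2.41978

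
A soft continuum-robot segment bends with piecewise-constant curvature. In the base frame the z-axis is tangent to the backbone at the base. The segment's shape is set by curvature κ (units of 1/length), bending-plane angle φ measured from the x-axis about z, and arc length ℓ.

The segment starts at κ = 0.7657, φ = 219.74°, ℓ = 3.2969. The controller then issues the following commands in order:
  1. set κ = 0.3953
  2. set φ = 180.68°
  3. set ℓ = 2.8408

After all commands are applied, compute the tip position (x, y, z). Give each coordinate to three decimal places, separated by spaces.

initial: κ=0.7657, φ=219.74°, ℓ=3.2969
cmd 1: set κ=0.3953 → (κ,φ,ℓ)=(0.3953,219.74°,3.2969) → tip=(-1.4310,-1.1897,2.4397)
cmd 2: set φ=180.68° → (κ,φ,ℓ)=(0.3953,180.68°,3.2969) → tip=(-1.8609,-0.0221,2.4397)
cmd 3: set ℓ=2.8408 → (κ,φ,ℓ)=(0.3953,180.68°,2.8408) → tip=(-1.4342,-0.0170,2.2803)

-1.434 -0.017 2.280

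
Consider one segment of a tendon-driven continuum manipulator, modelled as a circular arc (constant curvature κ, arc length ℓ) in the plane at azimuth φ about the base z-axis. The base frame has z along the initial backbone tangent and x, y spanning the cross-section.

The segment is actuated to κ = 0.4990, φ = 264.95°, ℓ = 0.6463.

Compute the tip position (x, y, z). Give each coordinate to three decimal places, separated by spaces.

θ = κ·ℓ = 0.4990 × 0.6463 = 0.32250 rad
ρ = (1 − cos θ)/κ = (1 − 0.94844)/0.4990 = 0.10332
z = sin θ / κ = 0.31694/0.4990 = 0.63515
x = ρ cos φ = 0.10332 × cos(264.95°) = -0.00909
y = ρ sin φ = 0.10332 × sin(264.95°) = -0.10292

-0.009 -0.103 0.635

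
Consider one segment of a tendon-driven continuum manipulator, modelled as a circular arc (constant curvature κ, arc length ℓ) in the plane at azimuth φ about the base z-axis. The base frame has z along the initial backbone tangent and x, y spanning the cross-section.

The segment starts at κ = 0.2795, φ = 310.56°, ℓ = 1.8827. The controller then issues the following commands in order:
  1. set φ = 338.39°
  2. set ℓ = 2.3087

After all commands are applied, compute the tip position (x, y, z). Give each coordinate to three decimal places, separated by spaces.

initial: κ=0.2795, φ=310.56°, ℓ=1.8827
cmd 1: set φ=338.39° → (κ,φ,ℓ)=(0.2795,338.39°,1.8827) → tip=(0.4500,-0.1783,1.7970)
cmd 2: set ℓ=2.3087 → (κ,φ,ℓ)=(0.2795,338.39°,2.3087) → tip=(0.6688,-0.2649,2.1518)

0.669 -0.265 2.152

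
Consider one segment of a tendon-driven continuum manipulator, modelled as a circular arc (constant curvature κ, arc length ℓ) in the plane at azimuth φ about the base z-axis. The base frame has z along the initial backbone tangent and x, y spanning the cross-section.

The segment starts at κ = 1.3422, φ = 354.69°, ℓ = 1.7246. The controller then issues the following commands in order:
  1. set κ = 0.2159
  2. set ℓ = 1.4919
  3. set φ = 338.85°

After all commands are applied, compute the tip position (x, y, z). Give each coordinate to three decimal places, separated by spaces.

0.222 -0.086 1.466

initial: κ=1.3422, φ=354.69°, ℓ=1.7246
cmd 1: set κ=0.2159 → (κ,φ,ℓ)=(0.2159,354.69°,1.7246) → tip=(0.3160,-0.0294,1.6850)
cmd 2: set ℓ=1.4919 → (κ,φ,ℓ)=(0.2159,354.69°,1.4919) → tip=(0.2372,-0.0220,1.4662)
cmd 3: set φ=338.85° → (κ,φ,ℓ)=(0.2159,338.85°,1.4919) → tip=(0.2222,-0.0859,1.4662)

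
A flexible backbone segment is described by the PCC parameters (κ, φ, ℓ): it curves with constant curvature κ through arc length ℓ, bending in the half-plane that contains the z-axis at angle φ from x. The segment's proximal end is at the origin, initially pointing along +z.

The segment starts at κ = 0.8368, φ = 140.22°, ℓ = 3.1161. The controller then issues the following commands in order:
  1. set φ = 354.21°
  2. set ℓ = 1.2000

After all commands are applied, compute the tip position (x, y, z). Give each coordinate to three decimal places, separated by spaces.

initial: κ=0.8368, φ=140.22°, ℓ=3.1161
cmd 1: set φ=354.21° → (κ,φ,ℓ)=(0.8368,354.21°,3.1161) → tip=(2.2123,-0.2243,0.6083)
cmd 2: set ℓ=1.2000 → (κ,φ,ℓ)=(0.8368,354.21°,1.2000) → tip=(0.5507,-0.0558,1.0083)

0.551 -0.056 1.008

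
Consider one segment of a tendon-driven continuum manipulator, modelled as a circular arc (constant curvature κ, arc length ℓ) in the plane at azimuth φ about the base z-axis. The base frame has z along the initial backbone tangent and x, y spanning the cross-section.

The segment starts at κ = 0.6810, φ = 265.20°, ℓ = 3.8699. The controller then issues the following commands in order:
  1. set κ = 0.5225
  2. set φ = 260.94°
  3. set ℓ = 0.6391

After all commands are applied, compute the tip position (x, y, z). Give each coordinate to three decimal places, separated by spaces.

-0.017 -0.104 0.627

initial: κ=0.6810, φ=265.20°, ℓ=3.8699
cmd 1: set κ=0.5225 → (κ,φ,ℓ)=(0.5225,265.20°,3.8699) → tip=(-0.2300,-2.7388,1.7223)
cmd 2: set φ=260.94° → (κ,φ,ℓ)=(0.5225,260.94°,3.8699) → tip=(-0.4328,-2.7142,1.7223)
cmd 3: set ℓ=0.6391 → (κ,φ,ℓ)=(0.5225,260.94°,0.6391) → tip=(-0.0166,-0.1044,0.6273)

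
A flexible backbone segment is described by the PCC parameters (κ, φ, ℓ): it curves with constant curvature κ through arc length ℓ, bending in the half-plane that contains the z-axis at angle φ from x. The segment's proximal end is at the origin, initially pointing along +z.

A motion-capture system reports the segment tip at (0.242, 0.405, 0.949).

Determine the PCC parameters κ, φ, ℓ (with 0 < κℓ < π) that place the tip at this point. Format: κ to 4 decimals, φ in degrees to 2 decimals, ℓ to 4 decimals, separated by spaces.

ρ = √(x²+y²) = √(0.242² + 0.405²) = 0.47179
φ = atan2(y, x) mod 360° = atan2(0.405, 0.242) = 59.1404°
|p|² = ρ² + z² = 0.47179² + 0.949² = 1.12319
κ = 2ρ / |p|² = 2×0.47179 / 1.12319 = 0.84010
θ = 2·atan2(ρ, z) = 2·atan2(0.47179, 0.949) = 0.92273 rad
ℓ = θ/κ = 0.92273/0.84010 = 1.09836

0.8401 59.14 1.0984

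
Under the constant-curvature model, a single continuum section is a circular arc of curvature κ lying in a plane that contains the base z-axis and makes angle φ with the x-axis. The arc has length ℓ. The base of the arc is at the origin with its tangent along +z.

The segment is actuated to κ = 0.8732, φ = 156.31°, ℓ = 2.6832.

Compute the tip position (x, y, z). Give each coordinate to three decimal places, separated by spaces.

θ = κ·ℓ = 0.8732 × 2.6832 = 2.34297 rad
ρ = (1 − cos θ)/κ = (1 − -0.69769)/0.8732 = 1.94422
z = sin θ / κ = 0.71640/0.8732 = 0.82043
x = ρ cos φ = 1.94422 × cos(156.31°) = -1.78039
y = ρ sin φ = 1.94422 × sin(156.31°) = 0.78116

-1.780 0.781 0.820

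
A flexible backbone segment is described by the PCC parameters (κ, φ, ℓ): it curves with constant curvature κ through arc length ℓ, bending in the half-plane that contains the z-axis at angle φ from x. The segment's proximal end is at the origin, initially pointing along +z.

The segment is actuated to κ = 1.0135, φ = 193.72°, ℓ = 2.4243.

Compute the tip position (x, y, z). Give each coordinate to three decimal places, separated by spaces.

-1.701 -0.415 0.624

θ = κ·ℓ = 1.0135 × 2.4243 = 2.45703 rad
ρ = (1 − cos θ)/κ = (1 − -0.77469)/1.0135 = 1.75106
z = sin θ / κ = 0.63234/1.0135 = 0.62391
x = ρ cos φ = 1.75106 × cos(193.72°) = -1.70109
y = ρ sin φ = 1.75106 × sin(193.72°) = -0.41531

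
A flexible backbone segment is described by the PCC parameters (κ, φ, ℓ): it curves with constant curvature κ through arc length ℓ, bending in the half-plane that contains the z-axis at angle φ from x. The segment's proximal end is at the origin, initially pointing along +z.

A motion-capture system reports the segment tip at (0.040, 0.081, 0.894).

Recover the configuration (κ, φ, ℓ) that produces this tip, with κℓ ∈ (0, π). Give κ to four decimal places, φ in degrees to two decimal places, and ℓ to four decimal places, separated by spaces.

ρ = √(x²+y²) = √(0.040² + 0.081²) = 0.09034
φ = atan2(y, x) mod 360° = atan2(0.081, 0.040) = 63.7186°
|p|² = ρ² + z² = 0.09034² + 0.894² = 0.80740
κ = 2ρ / |p|² = 2×0.09034 / 0.80740 = 0.22378
θ = 2·atan2(ρ, z) = 2·atan2(0.09034, 0.894) = 0.20142 rad
ℓ = θ/κ = 0.20142/0.22378 = 0.90007

0.2238 63.72 0.9001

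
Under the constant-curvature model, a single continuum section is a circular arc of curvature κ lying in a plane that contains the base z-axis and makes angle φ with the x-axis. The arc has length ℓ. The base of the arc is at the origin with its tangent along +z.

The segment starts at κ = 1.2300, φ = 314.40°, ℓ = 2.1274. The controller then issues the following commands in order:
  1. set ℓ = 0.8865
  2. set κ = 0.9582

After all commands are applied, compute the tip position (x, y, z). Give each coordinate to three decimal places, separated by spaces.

initial: κ=1.2300, φ=314.40°, ℓ=2.1274
cmd 1: set ℓ=0.8865 → (κ,φ,ℓ)=(1.2300,314.40°,0.8865) → tip=(0.3060,-0.3124,0.7210)
cmd 2: set κ=0.9582 → (κ,φ,ℓ)=(0.9582,314.40°,0.8865) → tip=(0.2480,-0.2532,0.7837)

0.248 -0.253 0.784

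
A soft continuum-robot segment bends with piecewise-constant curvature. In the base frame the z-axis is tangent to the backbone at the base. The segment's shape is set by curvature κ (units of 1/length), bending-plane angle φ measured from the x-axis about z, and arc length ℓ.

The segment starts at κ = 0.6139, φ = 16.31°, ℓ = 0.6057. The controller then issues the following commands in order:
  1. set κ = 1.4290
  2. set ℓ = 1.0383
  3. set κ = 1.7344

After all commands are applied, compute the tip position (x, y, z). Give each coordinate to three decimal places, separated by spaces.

0.680 0.199 0.561

initial: κ=0.6139, φ=16.31°, ℓ=0.6057
cmd 1: set κ=1.4290 → (κ,φ,ℓ)=(1.4290,16.31°,0.6057) → tip=(0.2363,0.0691,0.5329)
cmd 2: set ℓ=1.0383 → (κ,φ,ℓ)=(1.4290,16.31°,1.0383) → tip=(0.6132,0.1794,0.6971)
cmd 3: set κ=1.7344 → (κ,φ,ℓ)=(1.7344,16.31°,1.0383) → tip=(0.6795,0.1988,0.5614)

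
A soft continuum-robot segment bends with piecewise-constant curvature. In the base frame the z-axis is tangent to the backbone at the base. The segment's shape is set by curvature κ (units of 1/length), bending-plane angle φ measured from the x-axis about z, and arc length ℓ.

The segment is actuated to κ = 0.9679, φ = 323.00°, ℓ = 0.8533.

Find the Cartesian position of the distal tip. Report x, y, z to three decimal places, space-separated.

θ = κ·ℓ = 0.9679 × 0.8533 = 0.82591 rad
ρ = (1 − cos θ)/κ = (1 − 0.67789)/0.9679 = 0.33279
z = sin θ / κ = 0.73516/0.9679 = 0.75955
x = ρ cos φ = 0.33279 × cos(323.00°) = 0.26578
y = ρ sin φ = 0.33279 × sin(323.00°) = -0.20028

0.266 -0.200 0.760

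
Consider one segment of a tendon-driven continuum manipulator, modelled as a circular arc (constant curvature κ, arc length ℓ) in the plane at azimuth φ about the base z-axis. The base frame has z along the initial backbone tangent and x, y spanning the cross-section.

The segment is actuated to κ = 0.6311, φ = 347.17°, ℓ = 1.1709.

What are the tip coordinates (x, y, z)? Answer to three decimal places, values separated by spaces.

0.403 -0.092 1.067

θ = κ·ℓ = 0.6311 × 1.1709 = 0.73895 rad
ρ = (1 − cos θ)/κ = (1 − 0.73917)/0.6311 = 0.41329
z = sin θ / κ = 0.67352/0.6311 = 1.06721
x = ρ cos φ = 0.41329 × cos(347.17°) = 0.40297
y = ρ sin φ = 0.41329 × sin(347.17°) = -0.09177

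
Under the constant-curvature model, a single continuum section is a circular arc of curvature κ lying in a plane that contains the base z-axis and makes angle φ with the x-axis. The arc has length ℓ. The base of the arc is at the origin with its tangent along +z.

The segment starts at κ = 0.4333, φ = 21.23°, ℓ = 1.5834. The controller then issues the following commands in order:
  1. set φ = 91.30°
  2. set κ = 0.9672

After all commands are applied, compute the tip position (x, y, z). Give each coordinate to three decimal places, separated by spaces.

-0.023 0.993 1.033

initial: κ=0.4333, φ=21.23°, ℓ=1.5834
cmd 1: set φ=91.30° → (κ,φ,ℓ)=(0.4333,91.30°,1.5834) → tip=(-0.0118,0.5221,1.4621)
cmd 2: set κ=0.9672 → (κ,φ,ℓ)=(0.9672,91.30°,1.5834) → tip=(-0.0225,0.9930,1.0331)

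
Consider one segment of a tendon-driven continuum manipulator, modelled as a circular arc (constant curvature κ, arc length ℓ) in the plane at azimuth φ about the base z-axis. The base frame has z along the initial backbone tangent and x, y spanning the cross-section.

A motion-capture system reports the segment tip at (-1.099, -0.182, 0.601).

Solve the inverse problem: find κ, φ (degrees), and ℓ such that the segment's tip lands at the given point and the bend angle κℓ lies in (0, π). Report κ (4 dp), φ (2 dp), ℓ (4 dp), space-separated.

ρ = √(x²+y²) = √(-1.099² + -0.182²) = 1.11397
φ = atan2(y, x) mod 360° = atan2(-0.182, -1.099) = 189.4031°
|p|² = ρ² + z² = 1.11397² + 0.601² = 1.60213
κ = 2ρ / |p|² = 2×1.11397 / 1.60213 = 1.39061
θ = 2·atan2(ρ, z) = 2·atan2(1.11397, 0.601) = 2.15208 rad
ℓ = θ/κ = 2.15208/1.39061 = 1.54758

1.3906 189.40 1.5476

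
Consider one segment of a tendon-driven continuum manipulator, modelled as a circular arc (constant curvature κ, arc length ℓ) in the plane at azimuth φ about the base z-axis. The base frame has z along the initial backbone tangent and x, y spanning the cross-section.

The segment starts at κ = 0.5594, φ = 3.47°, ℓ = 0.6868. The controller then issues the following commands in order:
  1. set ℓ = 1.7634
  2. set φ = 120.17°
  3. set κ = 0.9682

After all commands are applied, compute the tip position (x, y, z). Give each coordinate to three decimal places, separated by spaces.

initial: κ=0.5594, φ=3.47°, ℓ=0.6868
cmd 1: set ℓ=1.7634 → (κ,φ,ℓ)=(0.5594,3.47°,1.7634) → tip=(0.8000,0.0485,1.4910)
cmd 2: set φ=120.17° → (κ,φ,ℓ)=(0.5594,120.17°,1.7634) → tip=(-0.4028,0.6929,1.4910)
cmd 3: set κ=0.9682 → (κ,φ,ℓ)=(0.9682,120.17°,1.7634) → tip=(-0.5897,1.0145,1.0232)

-0.590 1.014 1.023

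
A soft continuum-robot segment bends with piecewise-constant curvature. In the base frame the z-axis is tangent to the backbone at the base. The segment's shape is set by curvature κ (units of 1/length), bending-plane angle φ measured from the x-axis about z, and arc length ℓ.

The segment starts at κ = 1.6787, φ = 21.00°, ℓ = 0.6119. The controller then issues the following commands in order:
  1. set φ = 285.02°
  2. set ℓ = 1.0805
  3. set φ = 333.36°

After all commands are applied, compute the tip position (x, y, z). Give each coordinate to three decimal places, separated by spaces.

0.661 -0.331 0.578

initial: κ=1.6787, φ=21.00°, ℓ=0.6119
cmd 1: set φ=285.02° → (κ,φ,ℓ)=(1.6787,285.02°,0.6119) → tip=(0.0745,-0.2778,0.5098)
cmd 2: set ℓ=1.0805 → (κ,φ,ℓ)=(1.6787,285.02°,1.0805) → tip=(0.1915,-0.7138,0.5782)
cmd 3: set φ=333.36° → (κ,φ,ℓ)=(1.6787,333.36°,1.0805) → tip=(0.6606,-0.3314,0.5782)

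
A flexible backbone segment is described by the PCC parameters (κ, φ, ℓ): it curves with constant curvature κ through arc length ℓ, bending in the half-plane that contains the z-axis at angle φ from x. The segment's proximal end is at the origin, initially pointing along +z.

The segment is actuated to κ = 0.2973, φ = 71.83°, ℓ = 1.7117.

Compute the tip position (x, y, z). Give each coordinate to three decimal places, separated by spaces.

0.133 0.405 1.639

θ = κ·ℓ = 0.2973 × 1.7117 = 0.50889 rad
ρ = (1 − cos θ)/κ = (1 − 0.87329)/0.2973 = 0.42621
z = sin θ / κ = 0.48721/0.2973 = 1.63877
x = ρ cos φ = 0.42621 × cos(71.83°) = 0.13291
y = ρ sin φ = 0.42621 × sin(71.83°) = 0.40496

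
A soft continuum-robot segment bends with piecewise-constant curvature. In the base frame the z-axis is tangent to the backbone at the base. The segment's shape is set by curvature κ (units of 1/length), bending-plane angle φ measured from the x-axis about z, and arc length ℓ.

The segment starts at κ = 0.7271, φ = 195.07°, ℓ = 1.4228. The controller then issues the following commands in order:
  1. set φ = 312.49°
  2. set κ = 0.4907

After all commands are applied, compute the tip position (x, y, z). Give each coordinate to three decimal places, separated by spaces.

0.322 -0.352 1.310

initial: κ=0.7271, φ=195.07°, ℓ=1.4228
cmd 1: set φ=312.49° → (κ,φ,ℓ)=(0.7271,312.49°,1.4228) → tip=(0.4543,-0.4960,1.1823)
cmd 2: set κ=0.4907 → (κ,φ,ℓ)=(0.4907,312.49°,1.4228) → tip=(0.3221,-0.3516,1.3100)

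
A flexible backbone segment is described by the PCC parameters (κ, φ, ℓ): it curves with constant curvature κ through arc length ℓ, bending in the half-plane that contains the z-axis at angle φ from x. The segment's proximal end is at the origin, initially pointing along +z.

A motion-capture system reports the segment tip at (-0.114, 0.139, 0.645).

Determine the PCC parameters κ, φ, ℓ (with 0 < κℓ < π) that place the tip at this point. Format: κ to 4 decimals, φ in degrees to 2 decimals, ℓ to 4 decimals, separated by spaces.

ρ = √(x²+y²) = √(-0.114² + 0.139²) = 0.17977
φ = atan2(y, x) mod 360° = atan2(0.139, -0.114) = 129.3567°
|p|² = ρ² + z² = 0.17977² + 0.645² = 0.44834
κ = 2ρ / |p|² = 2×0.17977 / 0.44834 = 0.80193
θ = 2·atan2(ρ, z) = 2·atan2(0.17977, 0.645) = 0.54363 rad
ℓ = θ/κ = 0.54363/0.80193 = 0.67790

0.8019 129.36 0.6779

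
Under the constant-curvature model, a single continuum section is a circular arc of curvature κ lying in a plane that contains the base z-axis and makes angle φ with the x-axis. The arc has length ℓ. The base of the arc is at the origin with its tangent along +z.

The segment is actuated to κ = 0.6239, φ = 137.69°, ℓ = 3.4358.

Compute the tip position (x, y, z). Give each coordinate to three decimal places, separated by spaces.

θ = κ·ℓ = 0.6239 × 3.4358 = 2.14360 rad
ρ = (1 − cos θ)/κ = (1 − -0.54199)/0.6239 = 2.47153
z = sin θ / κ = 0.84039/0.6239 = 1.34699
x = ρ cos φ = 2.47153 × cos(137.69°) = -1.82773
y = ρ sin φ = 2.47153 × sin(137.69°) = 1.66369

-1.828 1.664 1.347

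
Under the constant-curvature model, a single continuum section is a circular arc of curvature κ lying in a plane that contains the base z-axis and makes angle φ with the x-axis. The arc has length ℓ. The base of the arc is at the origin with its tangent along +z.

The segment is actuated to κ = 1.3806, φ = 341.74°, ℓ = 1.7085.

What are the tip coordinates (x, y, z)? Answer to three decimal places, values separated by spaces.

θ = κ·ℓ = 1.3806 × 1.7085 = 2.35876 rad
ρ = (1 − cos θ)/κ = (1 − -0.70892)/1.3806 = 1.23781
z = sin θ / κ = 0.70529/1.3806 = 0.51086
x = ρ cos φ = 1.23781 × cos(341.74°) = 1.17548
y = ρ sin φ = 1.23781 × sin(341.74°) = -0.38784

1.175 -0.388 0.511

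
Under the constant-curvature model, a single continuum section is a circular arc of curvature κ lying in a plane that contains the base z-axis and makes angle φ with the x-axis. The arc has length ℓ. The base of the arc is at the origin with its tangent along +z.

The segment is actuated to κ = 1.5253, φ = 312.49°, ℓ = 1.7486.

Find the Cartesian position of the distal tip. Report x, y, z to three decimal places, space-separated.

0.837 -0.913 0.300

θ = κ·ℓ = 1.5253 × 1.7486 = 2.66714 rad
ρ = (1 − cos θ)/κ = (1 − -0.88954)/1.5253 = 1.23880
z = sin θ / κ = 0.45685/1.5253 = 0.29952
x = ρ cos φ = 1.23880 × cos(312.49°) = 0.83676
y = ρ sin φ = 1.23880 × sin(312.49°) = -0.91349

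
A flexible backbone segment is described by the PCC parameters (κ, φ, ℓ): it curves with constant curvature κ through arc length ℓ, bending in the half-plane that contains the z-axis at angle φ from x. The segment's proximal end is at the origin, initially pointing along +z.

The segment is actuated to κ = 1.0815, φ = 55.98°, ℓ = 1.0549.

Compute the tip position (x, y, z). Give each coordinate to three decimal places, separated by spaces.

θ = κ·ℓ = 1.0815 × 1.0549 = 1.14087 rad
ρ = (1 − cos θ)/κ = (1 − 0.41680)/1.0815 = 0.53925
z = sin θ / κ = 0.90900/1.0815 = 0.84050
x = ρ cos φ = 0.53925 × cos(55.98°) = 0.30170
y = ρ sin φ = 0.53925 × sin(55.98°) = 0.44695

0.302 0.447 0.840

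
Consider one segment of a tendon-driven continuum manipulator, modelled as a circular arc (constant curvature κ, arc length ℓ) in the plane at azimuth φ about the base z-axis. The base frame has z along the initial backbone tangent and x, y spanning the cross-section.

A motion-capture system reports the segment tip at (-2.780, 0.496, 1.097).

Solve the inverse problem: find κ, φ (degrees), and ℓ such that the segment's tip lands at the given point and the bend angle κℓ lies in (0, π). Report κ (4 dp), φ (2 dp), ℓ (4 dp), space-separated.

0.6154 169.88 3.9009

ρ = √(x²+y²) = √(-2.780² + 0.496²) = 2.82390
φ = atan2(y, x) mod 360° = atan2(0.496, -2.780) = 169.8839°
|p|² = ρ² + z² = 2.82390² + 1.097² = 9.17782
κ = 2ρ / |p|² = 2×2.82390 / 9.17782 = 0.61537
θ = 2·atan2(ρ, z) = 2·atan2(2.82390, 1.097) = 2.40054 rad
ℓ = θ/κ = 2.40054/0.61537 = 3.90094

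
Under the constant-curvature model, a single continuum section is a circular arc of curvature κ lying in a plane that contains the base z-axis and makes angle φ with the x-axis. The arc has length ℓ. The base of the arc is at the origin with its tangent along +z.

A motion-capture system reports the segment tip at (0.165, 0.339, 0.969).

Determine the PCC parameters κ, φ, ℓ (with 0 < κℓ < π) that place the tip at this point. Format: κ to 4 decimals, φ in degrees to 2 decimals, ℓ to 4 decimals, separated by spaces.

0.6975 64.05 1.0640

ρ = √(x²+y²) = √(0.165² + 0.339²) = 0.37702
φ = atan2(y, x) mod 360° = atan2(0.339, 0.165) = 64.0466°
|p|² = ρ² + z² = 0.37702² + 0.969² = 1.08111
κ = 2ρ / |p|² = 2×0.37702 / 1.08111 = 0.69747
θ = 2·atan2(ρ, z) = 2·atan2(0.37702, 0.969) = 0.74212 rad
ℓ = θ/κ = 0.74212/0.69747 = 1.06401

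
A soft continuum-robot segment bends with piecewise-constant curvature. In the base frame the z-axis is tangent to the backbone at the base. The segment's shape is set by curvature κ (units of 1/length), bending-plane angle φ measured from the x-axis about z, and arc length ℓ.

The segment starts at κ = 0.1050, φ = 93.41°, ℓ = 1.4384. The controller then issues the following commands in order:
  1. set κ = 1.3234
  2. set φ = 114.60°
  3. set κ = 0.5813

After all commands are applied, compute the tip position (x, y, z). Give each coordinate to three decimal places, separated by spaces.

-0.236 0.516 1.277

initial: κ=0.1050, φ=93.41°, ℓ=1.4384
cmd 1: set κ=1.3234 → (κ,φ,ℓ)=(1.3234,93.41°,1.4384) → tip=(-0.0596,1.0007,0.7142)
cmd 2: set φ=114.60° → (κ,φ,ℓ)=(1.3234,114.60°,1.4384) → tip=(-0.4173,0.9115,0.7142)
cmd 3: set κ=0.5813 → (κ,φ,ℓ)=(0.5813,114.60°,1.4384) → tip=(-0.2361,0.5156,1.2766)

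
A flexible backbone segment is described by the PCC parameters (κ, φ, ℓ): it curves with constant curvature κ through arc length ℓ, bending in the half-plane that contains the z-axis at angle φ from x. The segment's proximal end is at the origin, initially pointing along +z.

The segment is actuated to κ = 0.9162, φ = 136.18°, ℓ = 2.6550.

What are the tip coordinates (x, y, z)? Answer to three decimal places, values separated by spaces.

-1.385 1.329 0.711

θ = κ·ℓ = 0.9162 × 2.6550 = 2.43251 rad
ρ = (1 − cos θ)/κ = (1 − -0.75896)/0.9162 = 1.91984
z = sin θ / κ = 0.65114/0.9162 = 0.71069
x = ρ cos φ = 1.91984 × cos(136.18°) = -1.38520
y = ρ sin φ = 1.91984 × sin(136.18°) = 1.32929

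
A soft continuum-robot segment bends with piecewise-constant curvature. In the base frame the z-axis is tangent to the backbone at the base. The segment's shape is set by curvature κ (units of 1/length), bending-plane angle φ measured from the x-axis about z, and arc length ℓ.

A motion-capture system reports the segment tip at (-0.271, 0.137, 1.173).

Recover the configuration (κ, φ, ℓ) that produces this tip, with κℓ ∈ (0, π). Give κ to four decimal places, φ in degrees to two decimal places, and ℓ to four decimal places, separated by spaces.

0.4137 153.18 1.2247

ρ = √(x²+y²) = √(-0.271² + 0.137²) = 0.30366
φ = atan2(y, x) mod 360° = atan2(0.137, -0.271) = 153.1818°
|p|² = ρ² + z² = 0.30366² + 1.173² = 1.46814
κ = 2ρ / |p|² = 2×0.30366 / 1.46814 = 0.41367
θ = 2·atan2(ρ, z) = 2·atan2(0.30366, 1.173) = 0.50663 rad
ℓ = θ/κ = 0.50663/0.41367 = 1.22472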